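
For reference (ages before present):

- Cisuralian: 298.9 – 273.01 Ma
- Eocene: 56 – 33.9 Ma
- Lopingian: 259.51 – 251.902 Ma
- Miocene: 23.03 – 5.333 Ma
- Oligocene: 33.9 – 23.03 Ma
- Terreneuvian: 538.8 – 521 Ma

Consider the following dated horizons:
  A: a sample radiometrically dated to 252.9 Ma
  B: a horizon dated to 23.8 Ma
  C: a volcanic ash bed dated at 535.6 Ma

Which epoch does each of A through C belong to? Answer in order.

A — Lopingian; B — Oligocene; C — Terreneuvian

A: 252.9 Ma lies in 259.51–251.902 Ma, so Lopingian.
B: 23.8 Ma lies in 33.9–23.03 Ma, so Oligocene.
C: 535.6 Ma lies in 538.8–521 Ma, so Terreneuvian.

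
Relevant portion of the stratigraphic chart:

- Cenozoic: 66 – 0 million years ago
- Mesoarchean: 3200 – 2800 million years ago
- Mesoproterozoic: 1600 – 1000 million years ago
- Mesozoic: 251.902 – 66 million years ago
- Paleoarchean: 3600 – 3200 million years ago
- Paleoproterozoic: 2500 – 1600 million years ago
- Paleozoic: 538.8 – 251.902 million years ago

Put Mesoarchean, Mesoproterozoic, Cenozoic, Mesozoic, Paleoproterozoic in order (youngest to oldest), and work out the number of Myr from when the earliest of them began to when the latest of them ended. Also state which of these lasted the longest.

Start ages (Ma): Mesoarchean 3200, Paleoproterozoic 2500, Mesoproterozoic 1600, Mesozoic 251.902, Cenozoic 66.
Ordered youngest to oldest: Cenozoic, Mesozoic, Mesoproterozoic, Paleoproterozoic, Mesoarchean.
Span = 3200 − 0 = 3200 Myr.
Durations: Paleoproterozoic 900, Mesozoic 185.902, Mesoarchean 400, Mesoproterozoic 600, Cenozoic 66 → longest is Paleoproterozoic (900 Myr).

Cenozoic → Mesozoic → Mesoproterozoic → Paleoproterozoic → Mesoarchean; total span 3200 Myr; longest is Paleoproterozoic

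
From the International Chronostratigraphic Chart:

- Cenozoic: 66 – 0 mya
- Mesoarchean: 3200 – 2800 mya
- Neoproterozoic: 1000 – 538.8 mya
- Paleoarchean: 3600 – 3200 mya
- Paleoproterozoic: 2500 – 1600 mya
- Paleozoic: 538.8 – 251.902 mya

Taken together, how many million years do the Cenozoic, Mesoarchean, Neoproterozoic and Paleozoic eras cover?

Duration is start − end for each: (66 − 0) + (3200 − 2800) + (1000 − 538.8) + (538.8 − 251.902).
That is 66 + 400 + 461.2 + 286.898, which totals 1214.098 million years.

1214.098 million years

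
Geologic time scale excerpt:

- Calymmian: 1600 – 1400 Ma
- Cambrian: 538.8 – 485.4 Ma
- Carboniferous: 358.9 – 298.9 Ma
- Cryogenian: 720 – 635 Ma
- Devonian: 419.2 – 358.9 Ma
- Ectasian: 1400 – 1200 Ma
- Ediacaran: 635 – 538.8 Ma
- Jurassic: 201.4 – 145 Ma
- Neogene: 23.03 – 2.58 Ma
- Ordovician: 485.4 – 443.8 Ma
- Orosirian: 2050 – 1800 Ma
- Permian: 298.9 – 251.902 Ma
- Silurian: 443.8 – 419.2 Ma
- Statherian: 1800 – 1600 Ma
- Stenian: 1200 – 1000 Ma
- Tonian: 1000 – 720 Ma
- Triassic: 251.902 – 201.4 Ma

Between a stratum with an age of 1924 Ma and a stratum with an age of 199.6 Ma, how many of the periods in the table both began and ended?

The older date is 1924 Ma and the younger is 199.6 Ma.
Periods with start < 1924 and end > 199.6 Ma: Statherian (1800–1600), Calymmian (1600–1400), Ectasian (1400–1200), Stenian (1200–1000), Tonian (1000–720), Cryogenian (720–635), Ediacaran (635–538.8), Cambrian (538.8–485.4), Ordovician (485.4–443.8), Silurian (443.8–419.2), Devonian (419.2–358.9), Carboniferous (358.9–298.9), Permian (298.9–251.902), Triassic (251.902–201.4).
That is 14 complete periods.

14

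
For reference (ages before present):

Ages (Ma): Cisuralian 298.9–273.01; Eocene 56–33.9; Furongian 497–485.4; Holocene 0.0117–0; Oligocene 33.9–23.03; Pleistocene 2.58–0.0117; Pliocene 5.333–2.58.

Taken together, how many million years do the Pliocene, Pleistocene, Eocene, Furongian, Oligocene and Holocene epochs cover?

Duration is start − end for each: (5.333 − 2.58) + (2.58 − 0.0117) + (56 − 33.9) + (497 − 485.4) + (33.9 − 23.03) + (0.0117 − 0).
That is 2.753 + 2.5683 + 22.1 + 11.6 + 10.87 + 0.0117, which totals 49.903 million years.

49.903 million years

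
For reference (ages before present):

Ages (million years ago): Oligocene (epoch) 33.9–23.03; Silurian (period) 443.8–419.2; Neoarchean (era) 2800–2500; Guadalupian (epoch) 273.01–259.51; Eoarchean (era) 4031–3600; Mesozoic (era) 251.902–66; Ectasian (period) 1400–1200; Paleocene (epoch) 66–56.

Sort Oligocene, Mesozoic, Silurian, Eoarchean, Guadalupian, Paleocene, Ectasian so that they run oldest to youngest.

Eoarchean → Ectasian → Silurian → Guadalupian → Mesozoic → Paleocene → Oligocene

Sorting by start age (descending Ma, since larger Ma = older): Eoarchean began 4031, Ectasian began 1400, Silurian began 443.8, Guadalupian began 273.01, Mesozoic began 251.902, Paleocene began 66, Oligocene began 33.9.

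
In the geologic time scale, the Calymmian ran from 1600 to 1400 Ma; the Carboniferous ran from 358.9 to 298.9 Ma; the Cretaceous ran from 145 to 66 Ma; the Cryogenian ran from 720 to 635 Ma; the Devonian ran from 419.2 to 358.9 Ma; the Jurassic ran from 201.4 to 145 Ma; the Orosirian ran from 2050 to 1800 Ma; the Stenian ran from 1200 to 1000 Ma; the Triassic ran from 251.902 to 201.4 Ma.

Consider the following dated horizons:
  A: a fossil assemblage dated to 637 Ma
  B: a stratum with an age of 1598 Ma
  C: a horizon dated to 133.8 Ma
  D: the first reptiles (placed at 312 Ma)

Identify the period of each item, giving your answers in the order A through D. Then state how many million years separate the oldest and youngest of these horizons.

Match each age against the start–end ranges in the excerpt: A = 637 Ma → Cryogenian (720–635); B = 1598 Ma → Calymmian (1600–1400); C = 133.8 Ma → Cretaceous (145–66); D = 312 Ma → Carboniferous (358.9–298.9).
The largest age is 1598 Ma and the smallest is 133.8 Ma; their difference is 1464.2 Myr.

A — Cryogenian; B — Calymmian; C — Cretaceous; D — Carboniferous; span 1464.2 million years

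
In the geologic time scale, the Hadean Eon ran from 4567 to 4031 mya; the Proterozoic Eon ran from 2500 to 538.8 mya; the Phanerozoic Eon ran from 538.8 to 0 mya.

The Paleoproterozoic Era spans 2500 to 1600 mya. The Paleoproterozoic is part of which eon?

The Paleoproterozoic (2500–1600 Ma) lies entirely within 2500–538.8 Ma, the Proterozoic Eon.

Proterozoic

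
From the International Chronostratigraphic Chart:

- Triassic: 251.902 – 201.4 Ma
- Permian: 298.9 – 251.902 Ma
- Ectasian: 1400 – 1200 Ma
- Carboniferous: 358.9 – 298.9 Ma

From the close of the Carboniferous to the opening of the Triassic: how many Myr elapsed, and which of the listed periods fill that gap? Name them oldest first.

46.998 million years; Permian

The Carboniferous closes at 298.9 Ma and the Triassic opens at 251.902 Ma, so the interval is 298.9 − 251.902 = 46.998 Myr.
A period fits inside if it starts at or after 298.9 Ma and ends at or before 251.902 Ma; oldest first that gives Permian.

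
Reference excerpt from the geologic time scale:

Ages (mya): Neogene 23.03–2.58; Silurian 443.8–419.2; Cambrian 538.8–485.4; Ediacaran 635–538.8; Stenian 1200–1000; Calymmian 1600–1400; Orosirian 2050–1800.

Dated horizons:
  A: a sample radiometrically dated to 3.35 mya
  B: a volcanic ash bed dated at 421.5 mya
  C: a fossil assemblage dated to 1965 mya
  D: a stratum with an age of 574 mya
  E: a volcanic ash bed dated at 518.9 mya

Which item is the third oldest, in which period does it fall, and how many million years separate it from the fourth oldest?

Sorted oldest-first by Ma: C (1965), D (574), E (518.9), B (421.5), A (3.35).
The third oldest is E at 518.9 Ma, which lies in 538.8–485.4 Ma: the Cambrian.
The fourth oldest is B at 421.5 Ma; separation = |518.9 − 421.5| = 97.4 Myr.

E, in the Cambrian; 97.4 million years to B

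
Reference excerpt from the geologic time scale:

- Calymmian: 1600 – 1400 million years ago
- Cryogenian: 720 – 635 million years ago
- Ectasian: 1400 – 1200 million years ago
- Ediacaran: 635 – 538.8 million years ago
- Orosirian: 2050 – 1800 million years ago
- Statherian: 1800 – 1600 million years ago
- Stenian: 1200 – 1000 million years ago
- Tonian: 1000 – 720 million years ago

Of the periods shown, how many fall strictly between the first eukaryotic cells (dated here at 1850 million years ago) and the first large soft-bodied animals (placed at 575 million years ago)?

1850 Ma sits inside the Orosirian (2050–1800) and 575 Ma inside the Ediacaran (635–538.8); neither of those is wholly between the two dates.
The listed periods lying completely between them are Statherian, Calymmian, Ectasian, Stenian, Tonian, Cryogenian — 6 in all.

6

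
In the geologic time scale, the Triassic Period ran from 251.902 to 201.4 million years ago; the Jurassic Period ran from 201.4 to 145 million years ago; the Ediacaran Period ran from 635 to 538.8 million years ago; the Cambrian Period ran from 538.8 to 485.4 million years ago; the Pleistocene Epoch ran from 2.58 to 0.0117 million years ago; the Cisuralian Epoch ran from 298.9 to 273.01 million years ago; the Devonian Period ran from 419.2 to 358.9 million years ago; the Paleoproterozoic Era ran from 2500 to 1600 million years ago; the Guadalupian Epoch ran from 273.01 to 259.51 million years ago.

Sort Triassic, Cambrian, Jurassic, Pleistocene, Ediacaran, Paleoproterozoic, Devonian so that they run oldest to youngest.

Paleoproterozoic, then Ediacaran, then Cambrian, then Devonian, then Triassic, then Jurassic, then Pleistocene

Read off each span (Ma): Triassic 251.902–201.4; Cambrian 538.8–485.4; Jurassic 201.4–145; Pleistocene 2.58–0.0117; Ediacaran 635–538.8; Paleoproterozoic 2500–1600; Devonian 419.2–358.9.
Larger Ma is older, so oldest→youngest is Paleoproterozoic, Ediacaran, Cambrian, Devonian, Triassic, Jurassic, Pleistocene.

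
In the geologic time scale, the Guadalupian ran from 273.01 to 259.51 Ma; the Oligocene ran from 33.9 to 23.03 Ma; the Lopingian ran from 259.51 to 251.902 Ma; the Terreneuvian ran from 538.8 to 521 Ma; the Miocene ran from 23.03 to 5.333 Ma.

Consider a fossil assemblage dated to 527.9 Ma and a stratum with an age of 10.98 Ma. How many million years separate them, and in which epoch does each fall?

516.92 million years apart; the first in the Terreneuvian, the second in the Miocene

Elapsed time: 527.9 − 10.98 = 516.92 Myr.
527.9 Ma lies within 538.8–521 Ma: Terreneuvian.
10.98 Ma lies within 23.03–5.333 Ma: Miocene.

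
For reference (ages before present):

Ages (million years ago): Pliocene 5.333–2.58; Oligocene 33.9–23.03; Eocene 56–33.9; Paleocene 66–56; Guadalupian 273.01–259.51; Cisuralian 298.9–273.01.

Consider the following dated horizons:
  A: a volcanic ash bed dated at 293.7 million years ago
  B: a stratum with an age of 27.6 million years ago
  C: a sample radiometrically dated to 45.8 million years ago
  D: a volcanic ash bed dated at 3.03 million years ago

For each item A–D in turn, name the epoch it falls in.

Match each age against the start–end ranges in the excerpt: A = 293.7 Ma → Cisuralian (298.9–273.01); B = 27.6 Ma → Oligocene (33.9–23.03); C = 45.8 Ma → Eocene (56–33.9); D = 3.03 Ma → Pliocene (5.333–2.58).

A — Cisuralian; B — Oligocene; C — Eocene; D — Pliocene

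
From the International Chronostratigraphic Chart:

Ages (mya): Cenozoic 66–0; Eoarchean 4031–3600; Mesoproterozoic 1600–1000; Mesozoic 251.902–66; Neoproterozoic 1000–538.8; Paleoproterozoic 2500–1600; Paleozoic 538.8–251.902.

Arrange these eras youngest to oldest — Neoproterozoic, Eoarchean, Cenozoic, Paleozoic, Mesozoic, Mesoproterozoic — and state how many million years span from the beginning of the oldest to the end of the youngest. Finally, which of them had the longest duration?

Cenozoic, Mesozoic, Paleozoic, Neoproterozoic, Mesoproterozoic, Eoarchean; total span 4031 Myr; longest is Mesoproterozoic

Start ages (Ma): Eoarchean 4031, Mesoproterozoic 1600, Neoproterozoic 1000, Paleozoic 538.8, Mesozoic 251.902, Cenozoic 66.
Ordered youngest to oldest: Cenozoic, Mesozoic, Paleozoic, Neoproterozoic, Mesoproterozoic, Eoarchean.
Span = 4031 − 0 = 4031 Myr.
Durations: Neoproterozoic 461.2, Mesoproterozoic 600, Paleozoic 286.898, Mesozoic 185.902, Cenozoic 66, Eoarchean 431 → longest is Mesoproterozoic (600 Myr).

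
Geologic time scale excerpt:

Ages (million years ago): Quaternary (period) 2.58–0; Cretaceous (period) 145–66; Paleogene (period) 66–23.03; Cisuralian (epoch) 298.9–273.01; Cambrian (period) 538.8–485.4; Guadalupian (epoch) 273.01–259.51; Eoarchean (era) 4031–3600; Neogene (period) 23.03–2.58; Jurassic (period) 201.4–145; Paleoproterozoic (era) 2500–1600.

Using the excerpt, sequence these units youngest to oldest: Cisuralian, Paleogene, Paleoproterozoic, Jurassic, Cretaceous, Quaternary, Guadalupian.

Read off each span (Ma): Cisuralian 298.9–273.01; Paleogene 66–23.03; Paleoproterozoic 2500–1600; Jurassic 201.4–145; Cretaceous 145–66; Quaternary 2.58–0; Guadalupian 273.01–259.51.
Larger Ma is older, so oldest→youngest is Paleoproterozoic, Cisuralian, Guadalupian, Jurassic, Cretaceous, Paleogene, Quaternary; reverse it for youngest→oldest.

Quaternary, then Paleogene, then Cretaceous, then Jurassic, then Guadalupian, then Cisuralian, then Paleoproterozoic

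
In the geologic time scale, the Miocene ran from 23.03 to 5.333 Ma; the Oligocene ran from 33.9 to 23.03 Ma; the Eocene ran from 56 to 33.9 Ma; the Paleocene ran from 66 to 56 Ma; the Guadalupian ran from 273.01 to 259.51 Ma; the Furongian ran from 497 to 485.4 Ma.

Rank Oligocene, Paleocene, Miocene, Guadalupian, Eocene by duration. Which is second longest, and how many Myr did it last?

Miocene, 17.697 million years

Durations: Oligocene 10.87; Paleocene 10; Miocene 17.697; Guadalupian 13.5; Eocene 22.1 Myr.
Sorted longest-first: Eocene (22.1), Miocene (17.697), Guadalupian (13.5), Oligocene (10.87), Paleocene (10).
The second longest is Miocene at 17.697 Myr.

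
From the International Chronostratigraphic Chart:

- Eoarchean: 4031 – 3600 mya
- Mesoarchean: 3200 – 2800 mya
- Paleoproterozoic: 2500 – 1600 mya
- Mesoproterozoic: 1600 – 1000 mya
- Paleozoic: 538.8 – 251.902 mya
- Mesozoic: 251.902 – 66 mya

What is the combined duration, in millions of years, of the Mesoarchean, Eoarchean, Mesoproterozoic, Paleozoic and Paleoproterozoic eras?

Duration is start − end for each: (3200 − 2800) + (4031 − 3600) + (1600 − 1000) + (538.8 − 251.902) + (2500 − 1600).
That is 400 + 431 + 600 + 286.898 + 900, which totals 2617.898 million years.

2617.898 million years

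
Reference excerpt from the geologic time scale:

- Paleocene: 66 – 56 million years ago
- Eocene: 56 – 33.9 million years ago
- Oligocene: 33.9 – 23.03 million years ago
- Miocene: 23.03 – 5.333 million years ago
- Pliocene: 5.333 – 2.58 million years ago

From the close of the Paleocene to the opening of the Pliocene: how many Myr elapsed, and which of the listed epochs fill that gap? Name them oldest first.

50.667 million years; Eocene, Oligocene, Miocene

The Paleocene closes at 56 Ma and the Pliocene opens at 5.333 Ma, so the interval is 56 − 5.333 = 50.667 Myr.
An epoch fits inside if it starts at or after 56 Ma and ends at or before 5.333 Ma; oldest first that gives Eocene, Oligocene, Miocene.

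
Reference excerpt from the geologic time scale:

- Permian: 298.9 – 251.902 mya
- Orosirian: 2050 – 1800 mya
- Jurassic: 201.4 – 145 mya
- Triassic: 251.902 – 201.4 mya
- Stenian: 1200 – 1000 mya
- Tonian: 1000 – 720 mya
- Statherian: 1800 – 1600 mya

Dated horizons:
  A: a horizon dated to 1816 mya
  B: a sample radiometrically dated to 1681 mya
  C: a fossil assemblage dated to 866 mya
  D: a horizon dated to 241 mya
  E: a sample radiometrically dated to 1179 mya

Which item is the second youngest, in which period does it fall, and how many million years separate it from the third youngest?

C, in the Tonian; 313 million years to E

Smaller Ma means younger, so youngest first: D 241 < C 866 < E 1179 < B 1681 < A 1816.
Counting 2 along gives C (866 Ma); the excerpt puts that inside the Tonian, 1000–720 Ma.
Next in line is E (1179 Ma), and 1179 − 866 = 313 Myr.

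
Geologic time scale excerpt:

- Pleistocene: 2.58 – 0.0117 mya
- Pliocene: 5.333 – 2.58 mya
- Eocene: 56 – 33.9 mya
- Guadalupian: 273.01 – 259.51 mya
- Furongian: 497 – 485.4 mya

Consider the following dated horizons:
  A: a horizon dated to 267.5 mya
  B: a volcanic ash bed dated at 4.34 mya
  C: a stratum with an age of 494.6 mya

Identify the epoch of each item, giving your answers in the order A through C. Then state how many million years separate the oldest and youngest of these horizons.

A — Guadalupian; B — Pliocene; C — Furongian; span 490.26 million years

A: 267.5 Ma lies in 273.01–259.51 Ma, so Guadalupian.
B: 4.34 Ma lies in 5.333–2.58 Ma, so Pliocene.
C: 494.6 Ma lies in 497–485.4 Ma, so Furongian.
Oldest = 494.6 Ma, youngest = 4.34 Ma → span 490.26 Myr.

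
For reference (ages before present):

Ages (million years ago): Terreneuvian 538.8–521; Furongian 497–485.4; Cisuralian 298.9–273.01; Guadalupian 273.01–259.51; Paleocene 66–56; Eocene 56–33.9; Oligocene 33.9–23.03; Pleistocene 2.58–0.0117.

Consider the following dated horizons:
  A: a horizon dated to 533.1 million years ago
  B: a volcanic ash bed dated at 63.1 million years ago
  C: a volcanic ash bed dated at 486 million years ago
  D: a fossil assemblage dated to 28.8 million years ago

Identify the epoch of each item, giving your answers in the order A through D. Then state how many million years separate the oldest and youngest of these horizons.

Match each age against the start–end ranges in the excerpt: A = 533.1 Ma → Terreneuvian (538.8–521); B = 63.1 Ma → Paleocene (66–56); C = 486 Ma → Furongian (497–485.4); D = 28.8 Ma → Oligocene (33.9–23.03).
The largest age is 533.1 Ma and the smallest is 28.8 Ma; their difference is 504.3 Myr.

A — Terreneuvian; B — Paleocene; C — Furongian; D — Oligocene; span 504.3 million years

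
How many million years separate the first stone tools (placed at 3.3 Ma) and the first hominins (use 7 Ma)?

3.7 million years

7 − 3.3 = 3.7 million years.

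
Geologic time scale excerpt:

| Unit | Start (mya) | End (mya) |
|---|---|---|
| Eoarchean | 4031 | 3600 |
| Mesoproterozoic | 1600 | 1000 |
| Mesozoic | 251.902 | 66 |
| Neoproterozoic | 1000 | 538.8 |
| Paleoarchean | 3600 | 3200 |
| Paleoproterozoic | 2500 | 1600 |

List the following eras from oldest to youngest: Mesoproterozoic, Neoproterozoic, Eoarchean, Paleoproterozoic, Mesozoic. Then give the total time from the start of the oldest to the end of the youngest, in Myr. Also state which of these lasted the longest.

Start ages (Ma): Eoarchean 4031, Paleoproterozoic 2500, Mesoproterozoic 1600, Neoproterozoic 1000, Mesozoic 251.902.
Ordered oldest to youngest: Eoarchean, Paleoproterozoic, Mesoproterozoic, Neoproterozoic, Mesozoic.
Span = 4031 − 66 = 3965 Myr.
Durations: Mesoproterozoic 600, Paleoproterozoic 900, Neoproterozoic 461.2, Mesozoic 185.902, Eoarchean 431 → longest is Paleoproterozoic (900 Myr).

Eoarchean → Paleoproterozoic → Mesoproterozoic → Neoproterozoic → Mesozoic; total span 3965 Myr; longest is Paleoproterozoic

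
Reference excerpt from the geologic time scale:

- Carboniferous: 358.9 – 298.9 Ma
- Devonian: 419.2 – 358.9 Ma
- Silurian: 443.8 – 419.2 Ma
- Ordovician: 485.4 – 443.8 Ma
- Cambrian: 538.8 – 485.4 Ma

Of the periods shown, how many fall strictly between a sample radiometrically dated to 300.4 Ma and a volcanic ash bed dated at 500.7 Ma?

The older date is 500.7 Ma and the younger is 300.4 Ma.
Periods with start < 500.7 and end > 300.4 Ma: Ordovician (485.4–443.8), Silurian (443.8–419.2), Devonian (419.2–358.9).
That is 3 complete periods.

3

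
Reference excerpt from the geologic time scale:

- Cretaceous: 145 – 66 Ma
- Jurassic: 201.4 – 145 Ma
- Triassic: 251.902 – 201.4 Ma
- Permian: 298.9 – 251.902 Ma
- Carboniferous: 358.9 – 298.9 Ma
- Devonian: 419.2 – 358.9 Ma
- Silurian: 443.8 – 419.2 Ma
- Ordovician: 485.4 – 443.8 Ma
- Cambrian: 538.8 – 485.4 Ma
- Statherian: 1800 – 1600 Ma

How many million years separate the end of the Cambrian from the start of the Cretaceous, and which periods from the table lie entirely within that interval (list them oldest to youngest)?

340.4 million years; Ordovician, Silurian, Devonian, Carboniferous, Permian, Triassic, Jurassic

End of Cambrian = 485.4 Ma; start of Cretaceous = 145 Ma.
Gap = 485.4 − 145 = 340.4 Myr.
Periods wholly inside 485.4–145 Ma: Ordovician (485.4–443.8), Silurian (443.8–419.2), Devonian (419.2–358.9), Carboniferous (358.9–298.9), Permian (298.9–251.902), Triassic (251.902–201.4), Jurassic (201.4–145).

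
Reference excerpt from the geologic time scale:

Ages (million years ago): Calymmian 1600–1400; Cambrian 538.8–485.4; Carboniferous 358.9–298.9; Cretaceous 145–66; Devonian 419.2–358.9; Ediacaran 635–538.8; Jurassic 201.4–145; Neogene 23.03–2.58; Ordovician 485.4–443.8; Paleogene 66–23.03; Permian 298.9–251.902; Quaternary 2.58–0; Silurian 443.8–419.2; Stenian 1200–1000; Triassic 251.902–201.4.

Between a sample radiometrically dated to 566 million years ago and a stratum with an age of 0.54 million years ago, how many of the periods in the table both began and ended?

566 Ma sits inside the Ediacaran (635–538.8) and 0.54 Ma inside the Quaternary (2.58–0); neither of those is wholly between the two dates.
The listed periods lying completely between them are Cambrian, Ordovician, Silurian, Devonian, Carboniferous, Permian, Triassic, Jurassic, Cretaceous, Paleogene, Neogene — 11 in all.

11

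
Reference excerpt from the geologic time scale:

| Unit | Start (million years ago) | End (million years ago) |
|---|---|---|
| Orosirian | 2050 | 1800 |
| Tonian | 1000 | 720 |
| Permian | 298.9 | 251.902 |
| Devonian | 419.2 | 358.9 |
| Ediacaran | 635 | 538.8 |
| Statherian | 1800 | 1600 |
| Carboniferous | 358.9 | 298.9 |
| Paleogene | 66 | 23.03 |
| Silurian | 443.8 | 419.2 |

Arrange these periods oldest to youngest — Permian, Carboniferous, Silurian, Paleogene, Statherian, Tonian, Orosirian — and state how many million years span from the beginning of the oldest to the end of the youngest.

Orosirian, Statherian, Tonian, Silurian, Carboniferous, Permian, Paleogene; total span 2026.97 Myr

Start ages (Ma): Orosirian 2050, Statherian 1800, Tonian 1000, Silurian 443.8, Carboniferous 358.9, Permian 298.9, Paleogene 66.
Ordered oldest to youngest: Orosirian, Statherian, Tonian, Silurian, Carboniferous, Permian, Paleogene.
Span = 2050 − 23.03 = 2026.97 Myr.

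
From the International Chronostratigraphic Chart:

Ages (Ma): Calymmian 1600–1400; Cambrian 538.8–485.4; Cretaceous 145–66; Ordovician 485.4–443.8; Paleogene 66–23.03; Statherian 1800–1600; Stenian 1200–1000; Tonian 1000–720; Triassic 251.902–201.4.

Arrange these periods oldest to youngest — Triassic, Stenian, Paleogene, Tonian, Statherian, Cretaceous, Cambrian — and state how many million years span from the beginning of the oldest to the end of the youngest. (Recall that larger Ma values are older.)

Start ages (Ma): Statherian 1800, Stenian 1200, Tonian 1000, Cambrian 538.8, Triassic 251.902, Cretaceous 145, Paleogene 66.
Ordered oldest to youngest: Statherian, Stenian, Tonian, Cambrian, Triassic, Cretaceous, Paleogene.
Span = 1800 − 23.03 = 1776.97 Myr.

Statherian → Stenian → Tonian → Cambrian → Triassic → Cretaceous → Paleogene; total span 1776.97 Myr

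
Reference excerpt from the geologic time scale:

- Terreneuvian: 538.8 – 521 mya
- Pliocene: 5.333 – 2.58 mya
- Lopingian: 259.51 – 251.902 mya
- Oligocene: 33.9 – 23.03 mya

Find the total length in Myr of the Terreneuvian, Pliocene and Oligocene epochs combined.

31.423 million years

Each duration: Terreneuvian = 17.8; Pliocene = 2.753; Oligocene = 10.87.
Sum: 17.8 + 2.753 + 10.87 = 31.423 Myr.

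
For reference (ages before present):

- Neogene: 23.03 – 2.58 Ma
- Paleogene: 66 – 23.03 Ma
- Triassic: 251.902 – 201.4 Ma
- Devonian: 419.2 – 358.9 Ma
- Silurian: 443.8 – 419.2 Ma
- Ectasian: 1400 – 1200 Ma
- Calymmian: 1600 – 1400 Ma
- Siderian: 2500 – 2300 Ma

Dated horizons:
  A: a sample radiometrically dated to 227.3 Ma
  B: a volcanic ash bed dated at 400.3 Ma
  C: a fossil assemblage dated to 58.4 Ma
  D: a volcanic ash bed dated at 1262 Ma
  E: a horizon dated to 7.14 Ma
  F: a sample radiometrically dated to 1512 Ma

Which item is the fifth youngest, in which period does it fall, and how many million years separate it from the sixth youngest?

Sorted youngest-first by Ma: E (7.14), C (58.4), A (227.3), B (400.3), D (1262), F (1512).
The fifth youngest is D at 1262 Ma, which lies in 1400–1200 Ma: the Ectasian.
The sixth youngest is F at 1512 Ma; separation = |1262 − 1512| = 250 Myr.

D, in the Ectasian; 250 million years to F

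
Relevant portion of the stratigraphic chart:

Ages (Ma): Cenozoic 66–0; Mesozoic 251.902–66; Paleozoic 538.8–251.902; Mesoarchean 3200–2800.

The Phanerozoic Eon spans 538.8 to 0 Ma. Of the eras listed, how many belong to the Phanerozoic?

Eras inside 538.8–0 Ma: Paleozoic, Mesozoic, Cenozoic — 3 in total.

3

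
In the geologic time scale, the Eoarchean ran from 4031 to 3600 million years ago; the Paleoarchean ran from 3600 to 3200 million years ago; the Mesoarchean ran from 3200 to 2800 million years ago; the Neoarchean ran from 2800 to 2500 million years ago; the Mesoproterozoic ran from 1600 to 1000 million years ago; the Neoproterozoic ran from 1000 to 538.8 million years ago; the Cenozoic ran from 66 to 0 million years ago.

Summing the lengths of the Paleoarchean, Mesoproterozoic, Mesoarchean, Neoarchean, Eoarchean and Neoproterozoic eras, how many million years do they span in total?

Duration is start − end for each: (3600 − 3200) + (1600 − 1000) + (3200 − 2800) + (2800 − 2500) + (4031 − 3600) + (1000 − 538.8).
That is 400 + 600 + 400 + 300 + 431 + 461.2, which totals 2592.2 million years.

2592.2 million years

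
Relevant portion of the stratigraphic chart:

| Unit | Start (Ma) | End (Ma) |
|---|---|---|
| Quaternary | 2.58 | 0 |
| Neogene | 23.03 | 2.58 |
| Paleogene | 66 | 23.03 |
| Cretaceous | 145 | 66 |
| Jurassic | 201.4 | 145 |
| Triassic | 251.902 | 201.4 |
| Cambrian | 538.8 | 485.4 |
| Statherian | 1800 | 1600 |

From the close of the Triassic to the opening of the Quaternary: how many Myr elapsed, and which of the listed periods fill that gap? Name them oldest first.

198.82 million years; Jurassic, Cretaceous, Paleogene, Neogene

End of Triassic = 201.4 Ma; start of Quaternary = 2.58 Ma.
Gap = 201.4 − 2.58 = 198.82 Myr.
Periods wholly inside 201.4–2.58 Ma: Jurassic (201.4–145), Cretaceous (145–66), Paleogene (66–23.03), Neogene (23.03–2.58).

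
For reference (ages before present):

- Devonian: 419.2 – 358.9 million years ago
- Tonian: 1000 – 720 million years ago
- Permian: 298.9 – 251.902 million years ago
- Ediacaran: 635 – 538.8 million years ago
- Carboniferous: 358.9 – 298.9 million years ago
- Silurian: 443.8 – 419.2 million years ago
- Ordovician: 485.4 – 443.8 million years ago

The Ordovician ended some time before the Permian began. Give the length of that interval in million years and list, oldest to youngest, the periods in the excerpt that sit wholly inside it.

144.9 million years; Silurian, Devonian, Carboniferous

The Ordovician closes at 443.8 Ma and the Permian opens at 298.9 Ma, so the interval is 443.8 − 298.9 = 144.9 Myr.
A period fits inside if it starts at or after 443.8 Ma and ends at or before 298.9 Ma; oldest first that gives Silurian, Devonian, Carboniferous.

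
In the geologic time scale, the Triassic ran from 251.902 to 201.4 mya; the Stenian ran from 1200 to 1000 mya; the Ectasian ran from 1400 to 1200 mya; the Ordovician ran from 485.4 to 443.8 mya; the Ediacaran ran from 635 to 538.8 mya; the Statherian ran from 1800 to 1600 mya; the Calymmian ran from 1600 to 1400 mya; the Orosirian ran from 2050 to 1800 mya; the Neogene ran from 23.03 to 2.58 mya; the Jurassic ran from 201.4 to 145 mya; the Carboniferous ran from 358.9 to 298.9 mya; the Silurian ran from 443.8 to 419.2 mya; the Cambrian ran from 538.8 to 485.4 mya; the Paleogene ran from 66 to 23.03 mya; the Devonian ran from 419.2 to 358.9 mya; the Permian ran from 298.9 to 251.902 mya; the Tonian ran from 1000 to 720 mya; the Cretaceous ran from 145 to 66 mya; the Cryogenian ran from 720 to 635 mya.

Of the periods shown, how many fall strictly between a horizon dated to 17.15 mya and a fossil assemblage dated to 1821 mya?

The older date is 1821 Ma and the younger is 17.15 Ma.
Periods with start < 1821 and end > 17.15 Ma: Statherian (1800–1600), Calymmian (1600–1400), Ectasian (1400–1200), Stenian (1200–1000), Tonian (1000–720), Cryogenian (720–635), Ediacaran (635–538.8), Cambrian (538.8–485.4), Ordovician (485.4–443.8), Silurian (443.8–419.2), Devonian (419.2–358.9), Carboniferous (358.9–298.9), Permian (298.9–251.902), Triassic (251.902–201.4), Jurassic (201.4–145), Cretaceous (145–66), Paleogene (66–23.03).
That is 17 complete periods.

17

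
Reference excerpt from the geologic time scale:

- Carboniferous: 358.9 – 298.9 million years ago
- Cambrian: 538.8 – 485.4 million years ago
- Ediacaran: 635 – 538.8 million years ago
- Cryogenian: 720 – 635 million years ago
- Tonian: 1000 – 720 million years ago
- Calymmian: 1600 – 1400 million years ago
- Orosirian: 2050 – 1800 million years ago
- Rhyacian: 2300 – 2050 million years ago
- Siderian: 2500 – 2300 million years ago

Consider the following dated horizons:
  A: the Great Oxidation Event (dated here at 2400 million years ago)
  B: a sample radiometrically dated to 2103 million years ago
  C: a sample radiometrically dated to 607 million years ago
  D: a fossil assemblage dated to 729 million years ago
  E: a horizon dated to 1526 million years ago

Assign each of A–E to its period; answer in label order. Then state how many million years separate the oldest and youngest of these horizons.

A — Siderian; B — Rhyacian; C — Ediacaran; D — Tonian; E — Calymmian; span 1793 million years

A: 2400 Ma lies in 2500–2300 Ma, so Siderian.
B: 2103 Ma lies in 2300–2050 Ma, so Rhyacian.
C: 607 Ma lies in 635–538.8 Ma, so Ediacaran.
D: 729 Ma lies in 1000–720 Ma, so Tonian.
E: 1526 Ma lies in 1600–1400 Ma, so Calymmian.
Oldest = 2400 Ma, youngest = 607 Ma → span 1793 Myr.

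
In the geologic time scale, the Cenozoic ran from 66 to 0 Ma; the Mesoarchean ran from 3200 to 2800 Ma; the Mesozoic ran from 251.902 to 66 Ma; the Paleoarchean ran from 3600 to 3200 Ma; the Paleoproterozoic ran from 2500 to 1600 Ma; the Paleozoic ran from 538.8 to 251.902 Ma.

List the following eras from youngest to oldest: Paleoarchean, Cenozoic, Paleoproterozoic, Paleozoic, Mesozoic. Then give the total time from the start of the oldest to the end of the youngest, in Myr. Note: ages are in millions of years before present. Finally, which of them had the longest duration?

Cenozoic, Mesozoic, Paleozoic, Paleoproterozoic, Paleoarchean; total span 3600 Myr; longest is Paleoproterozoic

From the excerpt: Paleoarchean 3600–3200; Cenozoic 66–0; Paleoproterozoic 2500–1600; Paleozoic 538.8–251.902; Mesozoic 251.902–66 (Ma).
Larger Ma is earlier, so the oldest is Paleoarchean and the youngest is Cenozoic; youngest to oldest: Cenozoic, Mesozoic, Paleozoic, Paleoproterozoic, Paleoarchean.
Oldest start 3600 minus youngest end 0 gives 3600 Myr overall.
Individual lengths (start − end): Paleoarchean 400; Paleozoic 286.898; Mesozoic 185.902; Cenozoic 66; Paleoproterozoic 900. The largest is Paleoproterozoic at 900 Myr.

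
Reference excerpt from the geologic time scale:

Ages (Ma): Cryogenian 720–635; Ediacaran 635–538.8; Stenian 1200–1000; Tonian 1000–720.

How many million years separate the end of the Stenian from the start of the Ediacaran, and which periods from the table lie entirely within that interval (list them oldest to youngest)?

End of Stenian = 1000 Ma; start of Ediacaran = 635 Ma.
Gap = 1000 − 635 = 365 Myr.
Periods wholly inside 1000–635 Ma: Tonian (1000–720), Cryogenian (720–635).

365 million years; Tonian, Cryogenian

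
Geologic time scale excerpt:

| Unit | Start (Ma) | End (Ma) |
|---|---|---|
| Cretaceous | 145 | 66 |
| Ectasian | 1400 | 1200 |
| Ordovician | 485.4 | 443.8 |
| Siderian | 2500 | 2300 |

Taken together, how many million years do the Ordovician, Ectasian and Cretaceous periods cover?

Duration is start − end for each: (485.4 − 443.8) + (1400 − 1200) + (145 − 66).
That is 41.6 + 200 + 79, which totals 320.6 million years.

320.6 million years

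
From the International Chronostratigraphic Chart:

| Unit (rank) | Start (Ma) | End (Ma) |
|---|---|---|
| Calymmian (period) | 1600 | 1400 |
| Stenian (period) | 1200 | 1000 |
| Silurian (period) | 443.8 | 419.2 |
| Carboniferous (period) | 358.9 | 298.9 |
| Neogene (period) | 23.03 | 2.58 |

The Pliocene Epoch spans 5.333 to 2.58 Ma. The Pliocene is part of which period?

The Pliocene (5.333–2.58 Ma) lies entirely within 23.03–2.58 Ma, the Neogene Period.

Neogene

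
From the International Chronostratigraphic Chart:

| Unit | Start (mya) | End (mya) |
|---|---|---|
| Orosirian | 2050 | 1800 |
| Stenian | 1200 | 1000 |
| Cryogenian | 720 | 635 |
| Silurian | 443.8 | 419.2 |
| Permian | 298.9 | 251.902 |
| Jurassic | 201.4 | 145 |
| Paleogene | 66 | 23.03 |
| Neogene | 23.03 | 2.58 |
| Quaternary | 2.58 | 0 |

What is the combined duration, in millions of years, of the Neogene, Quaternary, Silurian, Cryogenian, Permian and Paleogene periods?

222.598 million years

Duration is start − end for each: (23.03 − 2.58) + (2.58 − 0) + (443.8 − 419.2) + (720 − 635) + (298.9 − 251.902) + (66 − 23.03).
That is 20.45 + 2.58 + 24.6 + 85 + 46.998 + 42.97, which totals 222.598 million years.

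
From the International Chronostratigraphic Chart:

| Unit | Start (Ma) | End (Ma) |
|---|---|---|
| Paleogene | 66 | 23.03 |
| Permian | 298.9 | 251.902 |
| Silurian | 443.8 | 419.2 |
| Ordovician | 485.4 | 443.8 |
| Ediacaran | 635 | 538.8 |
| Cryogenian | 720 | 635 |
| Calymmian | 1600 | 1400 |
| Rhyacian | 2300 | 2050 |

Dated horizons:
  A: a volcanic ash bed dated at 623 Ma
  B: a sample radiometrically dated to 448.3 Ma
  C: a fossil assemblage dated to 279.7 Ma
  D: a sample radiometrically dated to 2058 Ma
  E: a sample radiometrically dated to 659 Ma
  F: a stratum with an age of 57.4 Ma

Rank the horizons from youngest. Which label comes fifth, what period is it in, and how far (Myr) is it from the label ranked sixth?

Sorted youngest-first by Ma: F (57.4), C (279.7), B (448.3), A (623), E (659), D (2058).
The fifth youngest is E at 659 Ma, which lies in 720–635 Ma: the Cryogenian.
The sixth youngest is D at 2058 Ma; separation = |659 − 2058| = 1399 Myr.

E, in the Cryogenian; 1399 million years to D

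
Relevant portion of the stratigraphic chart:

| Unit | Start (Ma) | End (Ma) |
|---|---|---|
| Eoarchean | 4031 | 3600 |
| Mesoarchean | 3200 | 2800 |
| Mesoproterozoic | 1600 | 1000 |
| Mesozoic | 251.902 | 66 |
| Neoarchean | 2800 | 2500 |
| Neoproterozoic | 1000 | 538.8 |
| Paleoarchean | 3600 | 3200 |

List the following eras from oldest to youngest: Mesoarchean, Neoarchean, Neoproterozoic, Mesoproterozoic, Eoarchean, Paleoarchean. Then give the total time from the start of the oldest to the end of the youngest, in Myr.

From the excerpt: Mesoarchean 3200–2800; Neoarchean 2800–2500; Neoproterozoic 1000–538.8; Mesoproterozoic 1600–1000; Eoarchean 4031–3600; Paleoarchean 3600–3200 (Ma).
Larger Ma is earlier, so the oldest is Eoarchean and the youngest is Neoproterozoic; oldest to youngest: Eoarchean, Paleoarchean, Mesoarchean, Neoarchean, Mesoproterozoic, Neoproterozoic.
Oldest start 4031 minus youngest end 538.8 gives 3492.2 Myr overall.

Eoarchean, Paleoarchean, Mesoarchean, Neoarchean, Mesoproterozoic, Neoproterozoic; total span 3492.2 Myr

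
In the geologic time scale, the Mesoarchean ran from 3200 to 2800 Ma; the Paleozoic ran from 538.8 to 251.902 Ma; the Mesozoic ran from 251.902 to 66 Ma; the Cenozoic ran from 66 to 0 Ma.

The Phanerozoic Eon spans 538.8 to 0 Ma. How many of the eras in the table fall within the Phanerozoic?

3

Eras inside 538.8–0 Ma: Paleozoic, Mesozoic, Cenozoic — 3 in total.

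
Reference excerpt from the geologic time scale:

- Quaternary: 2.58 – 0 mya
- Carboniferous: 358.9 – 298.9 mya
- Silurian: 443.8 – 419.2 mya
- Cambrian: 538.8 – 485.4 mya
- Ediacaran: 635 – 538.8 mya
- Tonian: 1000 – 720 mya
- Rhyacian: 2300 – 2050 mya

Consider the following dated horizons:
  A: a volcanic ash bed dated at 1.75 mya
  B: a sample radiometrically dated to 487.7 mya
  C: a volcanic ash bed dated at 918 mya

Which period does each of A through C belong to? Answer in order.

Match each age against the start–end ranges in the excerpt: A = 1.75 Ma → Quaternary (2.58–0); B = 487.7 Ma → Cambrian (538.8–485.4); C = 918 Ma → Tonian (1000–720).

A — Quaternary; B — Cambrian; C — Tonian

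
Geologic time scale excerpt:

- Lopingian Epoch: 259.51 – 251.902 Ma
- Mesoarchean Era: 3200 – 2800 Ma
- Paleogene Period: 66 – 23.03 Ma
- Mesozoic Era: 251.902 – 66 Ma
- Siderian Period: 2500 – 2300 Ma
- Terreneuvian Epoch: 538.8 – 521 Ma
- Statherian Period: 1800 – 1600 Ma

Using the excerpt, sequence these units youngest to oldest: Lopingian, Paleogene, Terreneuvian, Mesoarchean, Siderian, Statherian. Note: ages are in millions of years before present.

Sorting by start age (ascending Ma, since larger Ma = older): Paleogene start 66, Lopingian start 259.51, Terreneuvian start 538.8, Statherian start 1800, Siderian start 2500, Mesoarchean start 3200.

Paleogene → Lopingian → Terreneuvian → Statherian → Siderian → Mesoarchean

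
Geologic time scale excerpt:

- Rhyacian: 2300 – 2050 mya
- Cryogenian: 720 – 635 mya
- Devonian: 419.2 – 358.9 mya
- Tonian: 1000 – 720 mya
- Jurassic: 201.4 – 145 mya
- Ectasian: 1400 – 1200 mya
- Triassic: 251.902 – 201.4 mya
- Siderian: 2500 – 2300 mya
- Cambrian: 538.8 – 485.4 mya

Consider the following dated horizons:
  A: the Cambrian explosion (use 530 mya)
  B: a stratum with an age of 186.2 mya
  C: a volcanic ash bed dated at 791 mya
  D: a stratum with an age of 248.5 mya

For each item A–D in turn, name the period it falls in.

A — Cambrian; B — Jurassic; C — Tonian; D — Triassic

A: 530 Ma lies in 538.8–485.4 Ma, so Cambrian.
B: 186.2 Ma lies in 201.4–145 Ma, so Jurassic.
C: 791 Ma lies in 1000–720 Ma, so Tonian.
D: 248.5 Ma lies in 251.902–201.4 Ma, so Triassic.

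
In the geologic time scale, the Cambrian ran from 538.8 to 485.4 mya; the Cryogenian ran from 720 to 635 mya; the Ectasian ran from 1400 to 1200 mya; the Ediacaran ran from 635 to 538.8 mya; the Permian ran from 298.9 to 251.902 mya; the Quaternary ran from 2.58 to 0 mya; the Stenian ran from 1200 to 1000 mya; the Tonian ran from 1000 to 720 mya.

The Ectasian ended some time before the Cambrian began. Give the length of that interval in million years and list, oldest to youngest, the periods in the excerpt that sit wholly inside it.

The Ectasian closes at 1200 Ma and the Cambrian opens at 538.8 Ma, so the interval is 1200 − 538.8 = 661.2 Myr.
A period fits inside if it starts at or after 1200 Ma and ends at or before 538.8 Ma; oldest first that gives Stenian, Tonian, Cryogenian, Ediacaran.

661.2 million years; Stenian, Tonian, Cryogenian, Ediacaran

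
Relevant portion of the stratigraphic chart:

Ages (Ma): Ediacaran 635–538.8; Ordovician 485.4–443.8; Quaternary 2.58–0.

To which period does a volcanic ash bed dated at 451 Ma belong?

Ordovician

451 Ma lies between 485.4 and 443.8 Ma, so it falls in the Ordovician.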